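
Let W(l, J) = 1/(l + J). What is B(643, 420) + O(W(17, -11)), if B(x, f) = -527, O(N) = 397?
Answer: -130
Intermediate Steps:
W(l, J) = 1/(J + l)
B(643, 420) + O(W(17, -11)) = -527 + 397 = -130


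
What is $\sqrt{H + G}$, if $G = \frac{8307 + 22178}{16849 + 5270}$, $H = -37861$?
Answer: $\frac{i \sqrt{18522826047906}}{22119} \approx 194.58 i$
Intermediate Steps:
$G = \frac{30485}{22119} \approx 1.3782$
$\sqrt{H + G} = \sqrt{-37861 + \frac{30485}{22119}} = \sqrt{- \frac{837416974}{22119}} = \frac{i \sqrt{18522826047906}}{22119}$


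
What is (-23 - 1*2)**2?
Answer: 625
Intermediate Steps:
(-23 - 1*2)**2 = (-23 - 2)**2 = (-25)**2 = 625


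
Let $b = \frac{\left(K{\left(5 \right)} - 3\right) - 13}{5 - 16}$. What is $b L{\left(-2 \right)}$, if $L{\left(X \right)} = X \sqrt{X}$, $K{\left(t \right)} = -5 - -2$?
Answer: $- \frac{38 i \sqrt{2}}{11} \approx - 4.8855 i$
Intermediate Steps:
$K{\left(t \right)} = -3$ ($K{\left(t \right)} = -5 + 2 = -3$)
$L{\left(X \right)} = X^{\frac{3}{2}}$
$b = \frac{19}{11}$ ($b = \frac{\left(-3 - 3\right) - 13}{5 - 16} = \frac{-6 - 13}{-11} = \left(-19\right) \left(- \frac{1}{11}\right) = \frac{19}{11} \approx 1.7273$)
$b L{\left(-2 \right)} = \frac{19 \left(-2\right)^{\frac{3}{2}}}{11} = \frac{19 \left(- 2 i \sqrt{2}\right)}{11} = - \frac{38 i \sqrt{2}}{11}$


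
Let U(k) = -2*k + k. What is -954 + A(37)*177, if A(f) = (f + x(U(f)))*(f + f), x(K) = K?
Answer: -954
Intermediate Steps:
U(k) = -k
A(f) = 0 (A(f) = (f - f)*(f + f) = 0*(2*f) = 0)
-954 + A(37)*177 = -954 + 0*177 = -954 + 0 = -954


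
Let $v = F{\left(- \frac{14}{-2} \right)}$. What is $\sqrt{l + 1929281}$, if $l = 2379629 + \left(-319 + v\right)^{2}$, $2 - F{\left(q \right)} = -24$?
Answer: $\sqrt{4394759} \approx 2096.4$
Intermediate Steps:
$F{\left(q \right)} = 26$ ($F{\left(q \right)} = 2 - -24 = 2 + 24 = 26$)
$v = 26$
$l = 2465478$ ($l = 2379629 + \left(-319 + 26\right)^{2} = 2379629 + \left(-293\right)^{2} = 2379629 + 85849 = 2465478$)
$\sqrt{l + 1929281} = \sqrt{2465478 + 1929281} = \sqrt{4394759}$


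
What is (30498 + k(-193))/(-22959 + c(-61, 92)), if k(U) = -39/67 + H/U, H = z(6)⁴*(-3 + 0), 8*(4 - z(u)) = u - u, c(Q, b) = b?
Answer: -394413567/295693177 ≈ -1.3339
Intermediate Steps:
z(u) = 4 (z(u) = 4 - (u - u)/8 = 4 - ⅛*0 = 4 + 0 = 4)
H = -768 (H = 4⁴*(-3 + 0) = 256*(-3) = -768)
k(U) = -39/67 - 768/U
(30498 + k(-193))/(-22959 + c(-61, 92)) = (30498 + (-39/67 - 768/(-193)))/(-22959 + 92) = (30498 + (-39/67 - 768*(-1/193)))/(-22867) = (30498 + (-39/67 + 768/193))*(-1/22867) = (30498 + 43929/12931)*(-1/22867) = (394413567/12931)*(-1/22867) = -394413567/295693177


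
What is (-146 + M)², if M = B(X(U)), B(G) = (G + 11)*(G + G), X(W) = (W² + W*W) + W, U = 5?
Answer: 50608996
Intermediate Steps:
X(W) = W + 2*W² (X(W) = (W² + W²) + W = 2*W² + W = W + 2*W²)
B(G) = 2*G*(11 + G) (B(G) = (11 + G)*(2*G) = 2*G*(11 + G))
M = 7260 (M = 2*(5*(1 + 2*5))*(11 + 5*(1 + 2*5)) = 2*(5*(1 + 10))*(11 + 5*(1 + 10)) = 2*(5*11)*(11 + 5*11) = 2*55*(11 + 55) = 2*55*66 = 7260)
(-146 + M)² = (-146 + 7260)² = 7114² = 50608996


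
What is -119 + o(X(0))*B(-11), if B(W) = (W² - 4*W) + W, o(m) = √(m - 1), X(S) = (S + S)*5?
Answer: -119 + 154*I ≈ -119.0 + 154.0*I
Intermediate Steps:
X(S) = 10*S (X(S) = (2*S)*5 = 10*S)
o(m) = √(-1 + m)
B(W) = W² - 3*W
-119 + o(X(0))*B(-11) = -119 + √(-1 + 10*0)*(-11*(-3 - 11)) = -119 + √(-1 + 0)*(-11*(-14)) = -119 + √(-1)*154 = -119 + I*154 = -119 + 154*I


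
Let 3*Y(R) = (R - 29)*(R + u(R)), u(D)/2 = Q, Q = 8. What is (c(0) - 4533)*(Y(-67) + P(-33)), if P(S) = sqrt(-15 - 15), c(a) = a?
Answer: -7397856 - 4533*I*sqrt(30) ≈ -7.3979e+6 - 24828.0*I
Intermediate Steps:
u(D) = 16 (u(D) = 2*8 = 16)
Y(R) = (-29 + R)*(16 + R)/3 (Y(R) = ((R - 29)*(R + 16))/3 = ((-29 + R)*(16 + R))/3 = (-29 + R)*(16 + R)/3)
P(S) = I*sqrt(30) (P(S) = sqrt(-30) = I*sqrt(30))
(c(0) - 4533)*(Y(-67) + P(-33)) = (0 - 4533)*((-464/3 - 13/3*(-67) + (1/3)*(-67)**2) + I*sqrt(30)) = -4533*((-464/3 + 871/3 + (1/3)*4489) + I*sqrt(30)) = -4533*((-464/3 + 871/3 + 4489/3) + I*sqrt(30)) = -4533*(1632 + I*sqrt(30)) = -7397856 - 4533*I*sqrt(30)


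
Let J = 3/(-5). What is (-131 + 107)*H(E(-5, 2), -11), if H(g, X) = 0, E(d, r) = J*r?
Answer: 0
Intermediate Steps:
J = -⅗ (J = 3*(-⅕) = -⅗ ≈ -0.60000)
E(d, r) = -3*r/5
(-131 + 107)*H(E(-5, 2), -11) = (-131 + 107)*0 = -24*0 = 0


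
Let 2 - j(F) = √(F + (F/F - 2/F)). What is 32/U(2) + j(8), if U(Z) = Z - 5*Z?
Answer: -2 - √35/2 ≈ -4.9580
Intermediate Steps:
U(Z) = -4*Z (U(Z) = Z - 5*Z = -4*Z)
j(F) = 2 - √(1 + F - 2/F) (j(F) = 2 - √(F + (F/F - 2/F)) = 2 - √(F + (1 - 2/F)) = 2 - √(1 + F - 2/F))
32/U(2) + j(8) = 32/((-4*2)) + (2 - √(1 + 8 - 2/8)) = 32/(-8) + (2 - √(1 + 8 - 2*⅛)) = 32*(-⅛) + (2 - √(1 + 8 - ¼)) = -4 + (2 - √(35/4)) = -4 + (2 - √35/2) = -2 - √35/2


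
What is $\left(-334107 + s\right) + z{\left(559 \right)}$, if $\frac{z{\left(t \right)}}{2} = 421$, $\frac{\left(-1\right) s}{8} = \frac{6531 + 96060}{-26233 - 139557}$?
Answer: $- \frac{27625591811}{82895} \approx -3.3326 \cdot 10^{5}$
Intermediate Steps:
$s = \frac{410364}{82895}$ ($s = - 8 \frac{6531 + 96060}{-26233 - 139557} = - 8 \frac{102591}{-165790} = - 8 \cdot 102591 \left(- \frac{1}{165790}\right) = \left(-8\right) \left(- \frac{102591}{165790}\right) = \frac{410364}{82895} \approx 4.9504$)
$z{\left(t \right)} = 842$ ($z{\left(t \right)} = 2 \cdot 421 = 842$)
$\left(-334107 + s\right) + z{\left(559 \right)} = \left(-334107 + \frac{410364}{82895}\right) + 842 = - \frac{27695389401}{82895} + 842 = - \frac{27625591811}{82895}$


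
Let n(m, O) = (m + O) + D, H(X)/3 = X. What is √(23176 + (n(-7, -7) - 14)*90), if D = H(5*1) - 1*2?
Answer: √21826 ≈ 147.74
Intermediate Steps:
H(X) = 3*X
D = 13 (D = 3*(5*1) - 1*2 = 3*5 - 2 = 15 - 2 = 13)
n(m, O) = 13 + O + m (n(m, O) = (m + O) + 13 = (O + m) + 13 = 13 + O + m)
√(23176 + (n(-7, -7) - 14)*90) = √(23176 + ((13 - 7 - 7) - 14)*90) = √(23176 + (-1 - 14)*90) = √(23176 - 15*90) = √(23176 - 1350) = √21826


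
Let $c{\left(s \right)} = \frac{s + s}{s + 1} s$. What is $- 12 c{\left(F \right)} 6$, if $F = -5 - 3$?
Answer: $\frac{9216}{7} \approx 1316.6$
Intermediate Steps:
$F = -8$
$c{\left(s \right)} = \frac{2 s^{2}}{1 + s}$ ($c{\left(s \right)} = \frac{2 s}{1 + s} s = \frac{2 s^{2}}{1 + s}$)
$- 12 c{\left(F \right)} 6 = - 12 \frac{2 \left(-8\right)^{2}}{1 - 8} \cdot 6 = - 12 \cdot 2 \cdot 64 \frac{1}{-7} \cdot 6 = - 12 \cdot 2 \cdot 64 \left(- \frac{1}{7}\right) 6 = \left(-12\right) \left(- \frac{128}{7}\right) 6 = \frac{1536}{7} \cdot 6 = \frac{9216}{7}$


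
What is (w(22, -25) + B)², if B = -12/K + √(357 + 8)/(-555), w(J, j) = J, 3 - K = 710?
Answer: 14926949920357/30793197645 - 31132*√365/392385 ≈ 483.23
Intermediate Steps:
K = -707 (K = 3 - 1*710 = 3 - 710 = -707)
B = 12/707 - √365/555 (B = -12/(-707) + √(357 + 8)/(-555) = -12*(-1/707) + √365*(-1/555) = 12/707 - √365/555 ≈ -0.017450)
(w(22, -25) + B)² = (22 + (12/707 - √365/555))² = (15566/707 - √365/555)²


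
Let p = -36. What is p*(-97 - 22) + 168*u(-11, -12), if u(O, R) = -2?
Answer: 3948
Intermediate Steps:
p*(-97 - 22) + 168*u(-11, -12) = -36*(-97 - 22) + 168*(-2) = -36*(-119) - 336 = 4284 - 336 = 3948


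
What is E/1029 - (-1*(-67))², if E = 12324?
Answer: -1535619/343 ≈ -4477.0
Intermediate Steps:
E/1029 - (-1*(-67))² = 12324/1029 - (-1*(-67))² = 12324*(1/1029) - 1*67² = 4108/343 - 1*4489 = 4108/343 - 4489 = -1535619/343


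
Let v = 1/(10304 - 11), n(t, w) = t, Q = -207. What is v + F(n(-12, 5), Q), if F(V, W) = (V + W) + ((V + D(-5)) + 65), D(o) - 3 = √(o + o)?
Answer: -1677758/10293 + I*√10 ≈ -163.0 + 3.1623*I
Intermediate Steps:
D(o) = 3 + √2*√o (D(o) = 3 + √(o + o) = 3 + √(2*o) = 3 + √2*√o)
F(V, W) = 68 + W + 2*V + I*√10 (F(V, W) = (V + W) + ((V + (3 + √2*√(-5))) + 65) = (V + W) + ((V + (3 + √2*(I*√5))) + 65) = (V + W) + ((V + (3 + I*√10)) + 65) = (V + W) + ((3 + V + I*√10) + 65) = (V + W) + (68 + V + I*√10) = 68 + W + 2*V + I*√10)
v = 1/10293 ≈ 9.7153e-5
v + F(n(-12, 5), Q) = 1/10293 + (68 - 207 + 2*(-12) + I*√10) = 1/10293 + (68 - 207 - 24 + I*√10) = 1/10293 + (-163 + I*√10) = -1677758/10293 + I*√10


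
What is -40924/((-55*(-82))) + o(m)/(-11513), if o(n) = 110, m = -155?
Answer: -235827056/25961815 ≈ -9.0836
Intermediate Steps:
-40924/((-55*(-82))) + o(m)/(-11513) = -40924/((-55*(-82))) + 110/(-11513) = -40924/4510 + 110*(-1/11513) = -40924*1/4510 - 110/11513 = -20462/2255 - 110/11513 = -235827056/25961815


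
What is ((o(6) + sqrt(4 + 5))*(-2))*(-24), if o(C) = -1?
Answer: 96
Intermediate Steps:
((o(6) + sqrt(4 + 5))*(-2))*(-24) = ((-1 + sqrt(4 + 5))*(-2))*(-24) = ((-1 + sqrt(9))*(-2))*(-24) = ((-1 + 3)*(-2))*(-24) = (2*(-2))*(-24) = -4*(-24) = 96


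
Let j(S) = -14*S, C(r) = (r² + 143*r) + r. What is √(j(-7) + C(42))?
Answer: √7910 ≈ 88.938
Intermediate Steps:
C(r) = r² + 144*r
√(j(-7) + C(42)) = √(-14*(-7) + 42*(144 + 42)) = √(98 + 42*186) = √(98 + 7812) = √7910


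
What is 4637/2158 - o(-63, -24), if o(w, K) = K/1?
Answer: 56429/2158 ≈ 26.149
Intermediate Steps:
o(w, K) = K (o(w, K) = K*1 = K)
4637/2158 - o(-63, -24) = 4637/2158 - 1*(-24) = 4637*(1/2158) + 24 = 4637/2158 + 24 = 56429/2158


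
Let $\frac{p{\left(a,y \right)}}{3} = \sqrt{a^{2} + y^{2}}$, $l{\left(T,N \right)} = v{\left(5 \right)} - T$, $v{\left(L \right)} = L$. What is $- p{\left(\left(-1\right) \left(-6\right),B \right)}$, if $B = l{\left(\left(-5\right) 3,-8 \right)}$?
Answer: $- 6 \sqrt{109} \approx -62.642$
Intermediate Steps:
$l{\left(T,N \right)} = 5 - T$
$B = 20$ ($B = 5 - \left(-5\right) 3 = 5 - -15 = 5 + 15 = 20$)
$p{\left(a,y \right)} = 3 \sqrt{a^{2} + y^{2}}$
$- p{\left(\left(-1\right) \left(-6\right),B \right)} = - 3 \sqrt{\left(\left(-1\right) \left(-6\right)\right)^{2} + 20^{2}} = - 3 \sqrt{6^{2} + 400} = - 3 \sqrt{36 + 400} = - 3 \sqrt{436} = - 3 \cdot 2 \sqrt{109} = - 6 \sqrt{109}$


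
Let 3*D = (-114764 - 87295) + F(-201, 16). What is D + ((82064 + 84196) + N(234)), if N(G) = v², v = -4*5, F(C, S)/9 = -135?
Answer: 98902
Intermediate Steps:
F(C, S) = -1215 (F(C, S) = 9*(-135) = -1215)
v = -20
N(G) = 400 (N(G) = (-20)² = 400)
D = -67758 (D = ((-114764 - 87295) - 1215)/3 = (-202059 - 1215)/3 = (⅓)*(-203274) = -67758)
D + ((82064 + 84196) + N(234)) = -67758 + ((82064 + 84196) + 400) = -67758 + (166260 + 400) = -67758 + 166660 = 98902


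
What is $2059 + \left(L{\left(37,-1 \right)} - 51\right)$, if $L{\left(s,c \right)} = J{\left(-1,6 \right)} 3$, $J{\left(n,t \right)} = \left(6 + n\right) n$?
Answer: $1993$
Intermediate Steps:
$J{\left(n,t \right)} = n \left(6 + n\right)$
$L{\left(s,c \right)} = -15$ ($L{\left(s,c \right)} = - (6 - 1) 3 = \left(-1\right) 5 \cdot 3 = \left(-5\right) 3 = -15$)
$2059 + \left(L{\left(37,-1 \right)} - 51\right) = 2059 - 66 = 1993$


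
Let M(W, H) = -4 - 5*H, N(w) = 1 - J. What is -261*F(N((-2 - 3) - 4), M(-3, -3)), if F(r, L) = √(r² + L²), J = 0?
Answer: -261*√122 ≈ -2882.8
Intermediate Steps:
N(w) = 1 (N(w) = 1 - 1*0 = 1 + 0 = 1)
F(r, L) = √(L² + r²)
-261*F(N((-2 - 3) - 4), M(-3, -3)) = -261*√((-4 - 5*(-3))² + 1²) = -261*√((-4 + 15)² + 1) = -261*√(11² + 1) = -261*√(121 + 1) = -261*√122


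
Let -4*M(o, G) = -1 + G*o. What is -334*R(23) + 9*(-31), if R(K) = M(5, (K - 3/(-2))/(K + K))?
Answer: -25785/184 ≈ -140.14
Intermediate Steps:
M(o, G) = ¼ - G*o/4 (M(o, G) = -(-1 + G*o)/4 = ¼ - G*o/4)
R(K) = ¼ - 5*(3/2 + K)/(8*K) (R(K) = ¼ - ¼*(K - 3/(-2))/(K + K)*5 = ¼ - ¼*(K - 3*(-½))/((2*K))*5 = ¼ - ¼*(K + 3/2)*(1/(2*K))*5 = ¼ - ¼*(3/2 + K)*(1/(2*K))*5 = ¼ - ¼*(3/2 + K)/(2*K)*5 = ¼ - 5*(3/2 + K)/(8*K))
-334*R(23) + 9*(-31) = -501*(-5 - 2*23)/(8*23) + 9*(-31) = -501*(-5 - 46)/(8*23) - 279 = -501*(-51)/(8*23) - 279 = -334*(-153/368) - 279 = 25551/184 - 279 = -25785/184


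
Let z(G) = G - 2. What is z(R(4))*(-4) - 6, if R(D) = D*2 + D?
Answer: -46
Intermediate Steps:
R(D) = 3*D (R(D) = 2*D + D = 3*D)
z(G) = -2 + G
z(R(4))*(-4) - 6 = (-2 + 3*4)*(-4) - 6 = (-2 + 12)*(-4) - 6 = 10*(-4) - 6 = -40 - 6 = -46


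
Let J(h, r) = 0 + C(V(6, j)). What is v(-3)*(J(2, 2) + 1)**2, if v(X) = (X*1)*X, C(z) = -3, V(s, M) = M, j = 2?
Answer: 36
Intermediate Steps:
J(h, r) = -3 (J(h, r) = 0 - 3 = -3)
v(X) = X**2 (v(X) = X*X = X**2)
v(-3)*(J(2, 2) + 1)**2 = (-3)**2*(-3 + 1)**2 = 9*(-2)**2 = 9*4 = 36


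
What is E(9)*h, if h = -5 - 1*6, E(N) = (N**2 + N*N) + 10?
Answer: -1892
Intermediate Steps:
E(N) = 10 + 2*N**2 (E(N) = (N**2 + N**2) + 10 = 2*N**2 + 10 = 10 + 2*N**2)
h = -11 (h = -5 - 6 = -11)
E(9)*h = (10 + 2*9**2)*(-11) = (10 + 2*81)*(-11) = (10 + 162)*(-11) = 172*(-11) = -1892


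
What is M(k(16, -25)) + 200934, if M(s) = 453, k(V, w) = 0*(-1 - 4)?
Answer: 201387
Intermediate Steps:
k(V, w) = 0 (k(V, w) = 0*(-5) = 0)
M(k(16, -25)) + 200934 = 453 + 200934 = 201387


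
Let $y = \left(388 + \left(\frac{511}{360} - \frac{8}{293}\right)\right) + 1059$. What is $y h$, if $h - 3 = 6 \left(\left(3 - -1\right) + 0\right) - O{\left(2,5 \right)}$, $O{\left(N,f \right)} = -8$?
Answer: $\frac{1069434821}{21096} \approx 50694.0$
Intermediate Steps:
$h = 35$ ($h = 3 - \left(-8 - 6 \left(\left(3 - -1\right) + 0\right)\right) = 3 + \left(6 \left(\left(3 + 1\right) + 0\right) + 8\right) = 3 + \left(6 \left(4 + 0\right) + 8\right) = 3 + \left(6 \cdot 4 + 8\right) = 3 + \left(24 + 8\right) = 3 + 32 = 35$)
$y = \frac{152776403}{105480}$ ($y = \left(388 + \left(511 \cdot \frac{1}{360} - \frac{8}{293}\right)\right) + 1059 = \left(388 + \left(\frac{511}{360} - \frac{8}{293}\right)\right) + 1059 = \left(388 + \frac{146843}{105480}\right) + 1059 = \frac{41073083}{105480} + 1059 = \frac{152776403}{105480} \approx 1448.4$)
$y h = \frac{152776403}{105480} \cdot 35 = \frac{1069434821}{21096}$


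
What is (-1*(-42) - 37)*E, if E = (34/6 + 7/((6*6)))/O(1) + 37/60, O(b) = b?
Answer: 583/18 ≈ 32.389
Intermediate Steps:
E = 583/90 (E = (34/6 + 7/((6*6)))/1 + 37/60 = (34*(⅙) + 7/36)*1 + 37*(1/60) = (17/3 + 7*(1/36))*1 + 37/60 = (17/3 + 7/36)*1 + 37/60 = (211/36)*1 + 37/60 = 211/36 + 37/60 = 583/90 ≈ 6.4778)
(-1*(-42) - 37)*E = (-1*(-42) - 37)*(583/90) = (42 - 37)*(583/90) = 5*(583/90) = 583/18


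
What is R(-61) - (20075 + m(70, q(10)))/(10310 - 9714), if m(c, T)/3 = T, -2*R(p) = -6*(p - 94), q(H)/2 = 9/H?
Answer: -743051/1490 ≈ -498.69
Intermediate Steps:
q(H) = 18/H (q(H) = 2*(9/H) = 18/H)
R(p) = -282 + 3*p (R(p) = -(-3)*(p - 94) = -(-3)*(-94 + p) = -(564 - 6*p)/2 = -282 + 3*p)
m(c, T) = 3*T
R(-61) - (20075 + m(70, q(10)))/(10310 - 9714) = (-282 + 3*(-61)) - (20075 + 3*(18/10))/(10310 - 9714) = (-282 - 183) - (20075 + 3*(18*(1/10)))/596 = -465 - (20075 + 3*(9/5))/596 = -465 - (20075 + 27/5)/596 = -465 - 100402/(5*596) = -465 - 1*50201/1490 = -465 - 50201/1490 = -743051/1490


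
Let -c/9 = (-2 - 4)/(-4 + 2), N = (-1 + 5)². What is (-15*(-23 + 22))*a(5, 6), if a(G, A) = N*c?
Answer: -6480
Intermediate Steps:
N = 16 (N = 4² = 16)
c = -27 (c = -9*(-2 - 4)/(-4 + 2) = -(-54)/(-2) = -(-54)*(-1)/2 = -9*3 = -27)
a(G, A) = -432 (a(G, A) = 16*(-27) = -432)
(-15*(-23 + 22))*a(5, 6) = -15*(-23 + 22)*(-432) = -15*(-1)*(-432) = 15*(-432) = -6480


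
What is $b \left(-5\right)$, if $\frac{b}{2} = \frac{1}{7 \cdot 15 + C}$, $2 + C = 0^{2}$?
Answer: $- \frac{10}{103} \approx -0.097087$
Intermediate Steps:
$C = -2$ ($C = -2 + 0^{2} = -2 + 0 = -2$)
$b = \frac{2}{103}$ ($b = \frac{2}{7 \cdot 15 - 2} = \frac{2}{105 - 2} = \frac{2}{103} \approx 0.019417$)
$b \left(-5\right) = \frac{2}{103} \left(-5\right) = - \frac{10}{103}$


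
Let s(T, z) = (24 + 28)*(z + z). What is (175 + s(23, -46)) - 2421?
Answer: -7030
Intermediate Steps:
s(T, z) = 104*z (s(T, z) = 52*(2*z) = 104*z)
(175 + s(23, -46)) - 2421 = (175 + 104*(-46)) - 2421 = (175 - 4784) - 2421 = -4609 - 2421 = -7030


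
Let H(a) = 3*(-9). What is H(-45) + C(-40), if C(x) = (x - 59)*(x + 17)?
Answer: 2250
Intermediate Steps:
H(a) = -27
C(x) = (-59 + x)*(17 + x)
H(-45) + C(-40) = -27 + (-1003 + (-40)² - 42*(-40)) = -27 + (-1003 + 1600 + 1680) = -27 + 2277 = 2250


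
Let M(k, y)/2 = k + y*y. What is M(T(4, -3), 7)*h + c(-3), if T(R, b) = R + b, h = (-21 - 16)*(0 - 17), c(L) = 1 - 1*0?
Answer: 62901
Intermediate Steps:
c(L) = 1 (c(L) = 1 + 0 = 1)
h = 629 (h = -37*(-17) = 629)
M(k, y) = 2*k + 2*y² (M(k, y) = 2*(k + y*y) = 2*(k + y²) = 2*k + 2*y²)
M(T(4, -3), 7)*h + c(-3) = (2*(4 - 3) + 2*7²)*629 + 1 = (2*1 + 2*49)*629 + 1 = (2 + 98)*629 + 1 = 100*629 + 1 = 62900 + 1 = 62901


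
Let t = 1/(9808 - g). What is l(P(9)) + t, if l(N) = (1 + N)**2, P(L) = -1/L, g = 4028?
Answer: 370001/468180 ≈ 0.79030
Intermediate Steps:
t = 1/5780 (t = 1/(9808 - 1*4028) = 1/(9808 - 4028) = 1/5780 ≈ 0.00017301)
l(P(9)) + t = (1 - 1/9)**2 + 1/5780 = (8/9)**2 + 1/5780 = 64/81 + 1/5780 = 370001/468180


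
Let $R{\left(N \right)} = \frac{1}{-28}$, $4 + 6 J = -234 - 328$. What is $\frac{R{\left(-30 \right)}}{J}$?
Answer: $\frac{3}{7924} \approx 0.0003786$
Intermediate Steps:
$J = - \frac{283}{3}$ ($J = - \frac{2}{3} + \frac{-234 - 328}{6} = - \frac{2}{3} + \frac{1}{6} \left(-562\right) = - \frac{2}{3} - \frac{281}{3} = - \frac{283}{3} \approx -94.333$)
$R{\left(N \right)} = - \frac{1}{28}$
$\frac{R{\left(-30 \right)}}{J} = - \frac{1}{28 \left(- \frac{283}{3}\right)} = \left(- \frac{1}{28}\right) \left(- \frac{3}{283}\right) = \frac{3}{7924}$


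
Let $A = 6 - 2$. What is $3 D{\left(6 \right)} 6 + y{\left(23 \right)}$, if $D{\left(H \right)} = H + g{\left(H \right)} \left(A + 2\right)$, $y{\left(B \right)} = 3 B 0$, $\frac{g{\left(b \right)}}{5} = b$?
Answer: $3348$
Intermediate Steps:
$g{\left(b \right)} = 5 b$
$A = 4$ ($A = 6 - 2 = 4$)
$y{\left(B \right)} = 0$
$D{\left(H \right)} = 31 H$ ($D{\left(H \right)} = H + 5 H \left(4 + 2\right) = H + 5 H 6 = H + 30 H = 31 H$)
$3 D{\left(6 \right)} 6 + y{\left(23 \right)} = 3 \cdot 31 \cdot 6 \cdot 6 + 0 = 3 \cdot 186 \cdot 6 + 0 = 558 \cdot 6 + 0 = 3348 + 0 = 3348$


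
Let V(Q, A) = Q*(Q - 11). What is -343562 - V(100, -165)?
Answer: -352462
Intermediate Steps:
V(Q, A) = Q*(-11 + Q)
-343562 - V(100, -165) = -343562 - 100*(-11 + 100) = -343562 - 100*89 = -343562 - 1*8900 = -343562 - 8900 = -352462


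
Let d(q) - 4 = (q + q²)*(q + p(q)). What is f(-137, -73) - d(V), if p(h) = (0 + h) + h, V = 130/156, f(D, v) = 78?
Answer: 5053/72 ≈ 70.181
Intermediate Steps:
V = ⅚ (V = 130*(1/156) = ⅚ ≈ 0.83333)
p(h) = 2*h (p(h) = h + h = 2*h)
d(q) = 4 + 3*q*(q + q²) (d(q) = 4 + (q + q²)*(q + 2*q) = 4 + (q + q²)*(3*q) = 4 + 3*q*(q + q²))
f(-137, -73) - d(V) = 78 - (4 + 3*(⅚)² + 3*(⅚)³) = 78 - (4 + 3*(25/36) + 3*(125/216)) = 78 - (4 + 25/12 + 125/72) = 78 - 1*563/72 = 78 - 563/72 = 5053/72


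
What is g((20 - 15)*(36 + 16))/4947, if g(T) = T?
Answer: 260/4947 ≈ 0.052557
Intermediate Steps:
g((20 - 15)*(36 + 16))/4947 = ((20 - 15)*(36 + 16))/4947 = (5*52)*(1/4947) = 260*(1/4947) = 260/4947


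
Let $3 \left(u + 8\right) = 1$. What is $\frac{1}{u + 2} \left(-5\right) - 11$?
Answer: $- \frac{172}{17} \approx -10.118$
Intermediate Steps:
$u = - \frac{23}{3}$ ($u = -8 + \frac{1}{3} \cdot 1 = -8 + \frac{1}{3} = - \frac{23}{3} \approx -7.6667$)
$\frac{1}{u + 2} \left(-5\right) - 11 = \frac{1}{- \frac{23}{3} + 2} \left(-5\right) - 11 = \frac{1}{- \frac{17}{3}} \left(-5\right) - 11 = \left(- \frac{3}{17}\right) \left(-5\right) - 11 = \frac{15}{17} - 11 = - \frac{172}{17}$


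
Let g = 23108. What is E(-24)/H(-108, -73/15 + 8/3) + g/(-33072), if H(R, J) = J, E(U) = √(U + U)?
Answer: -109/156 - 20*I*√3/11 ≈ -0.69872 - 3.1492*I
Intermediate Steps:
E(U) = √2*√U (E(U) = √(2*U) = √2*√U)
E(-24)/H(-108, -73/15 + 8/3) + g/(-33072) = (√2*√(-24))/(-73/15 + 8/3) + 23108/(-33072) = (√2*(2*I*√6))/(-73*1/15 + 8*(⅓)) + 23108*(-1/33072) = (4*I*√3)/(-73/15 + 8/3) - 109/156 = (4*I*√3)/(-11/5) - 109/156 = (4*I*√3)*(-5/11) - 109/156 = -20*I*√3/11 - 109/156 = -109/156 - 20*I*√3/11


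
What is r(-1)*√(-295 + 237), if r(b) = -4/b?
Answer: 4*I*√58 ≈ 30.463*I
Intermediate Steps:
r(-1)*√(-295 + 237) = (-4/(-1))*√(-295 + 237) = (-4*(-1))*√(-58) = 4*(I*√58) = 4*I*√58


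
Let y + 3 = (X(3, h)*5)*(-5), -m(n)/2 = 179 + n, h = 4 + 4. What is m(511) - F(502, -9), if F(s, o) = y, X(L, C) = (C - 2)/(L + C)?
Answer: -14997/11 ≈ -1363.4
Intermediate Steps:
h = 8
X(L, C) = (-2 + C)/(C + L)
m(n) = -358 - 2*n (m(n) = -2*(179 + n) = -358 - 2*n)
y = -183/11 (y = -3 + (((-2 + 8)/(8 + 3))*5)*(-5) = -3 + ((6/11)*5)*(-5) = -3 + (30/11)*(-5) = -3 - 150/11 = -183/11 ≈ -16.636)
F(s, o) = -183/11
m(511) - F(502, -9) = (-358 - 2*511) - 1*(-183/11) = (-358 - 1022) + 183/11 = -1380 + 183/11 = -14997/11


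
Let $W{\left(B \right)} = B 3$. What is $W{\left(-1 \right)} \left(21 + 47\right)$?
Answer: $-204$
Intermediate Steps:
$W{\left(B \right)} = 3 B$
$W{\left(-1 \right)} \left(21 + 47\right) = 3 \left(-1\right) \left(21 + 47\right) = \left(-3\right) 68 = -204$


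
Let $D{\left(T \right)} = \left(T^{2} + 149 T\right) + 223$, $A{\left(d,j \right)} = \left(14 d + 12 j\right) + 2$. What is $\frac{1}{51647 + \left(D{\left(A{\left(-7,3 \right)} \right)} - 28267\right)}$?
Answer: $\frac{1}{18263} \approx 5.4756 \cdot 10^{-5}$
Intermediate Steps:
$A{\left(d,j \right)} = 2 + 12 j + 14 d$ ($A{\left(d,j \right)} = \left(12 j + 14 d\right) + 2 = 2 + 12 j + 14 d$)
$D{\left(T \right)} = 223 + T^{2} + 149 T$
$\frac{1}{51647 + \left(D{\left(A{\left(-7,3 \right)} \right)} - 28267\right)} = \frac{1}{51647 - \left(28044 - \left(2 + 12 \cdot 3 + 14 \left(-7\right)\right)^{2} - 149 \left(2 + 12 \cdot 3 + 14 \left(-7\right)\right)\right)} = \frac{1}{51647 - \left(28044 - \left(2 + 36 - 98\right)^{2} - 149 \left(2 + 36 - 98\right)\right)} = \frac{1}{51647 + \left(\left(223 + \left(-60\right)^{2} + 149 \left(-60\right)\right) - 28267\right)} = \frac{1}{51647 + \left(\left(223 + 3600 - 8940\right) - 28267\right)} = \frac{1}{51647 - 33384} = \frac{1}{18263}$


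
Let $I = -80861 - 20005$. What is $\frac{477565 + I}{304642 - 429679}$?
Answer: $- \frac{376699}{125037} \approx -3.0127$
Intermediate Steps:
$I = -100866$ ($I = -80861 - 20005 = -100866$)
$\frac{477565 + I}{304642 - 429679} = \frac{477565 - 100866}{304642 - 429679} = \frac{376699}{-125037} = 376699 \left(- \frac{1}{125037}\right) = - \frac{376699}{125037}$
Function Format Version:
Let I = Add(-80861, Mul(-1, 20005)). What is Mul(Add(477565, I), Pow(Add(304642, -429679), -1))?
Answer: Rational(-376699, 125037) ≈ -3.0127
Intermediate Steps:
I = -100866 (I = Add(-80861, -20005) = -100866)
Mul(Add(477565, I), Pow(Add(304642, -429679), -1)) = Mul(Add(477565, -100866), Pow(Add(304642, -429679), -1)) = Mul(376699, Pow(-125037, -1)) = Mul(376699, Rational(-1, 125037)) = Rational(-376699, 125037)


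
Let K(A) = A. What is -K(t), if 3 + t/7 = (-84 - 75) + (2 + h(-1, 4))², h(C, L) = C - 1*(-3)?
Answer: 1022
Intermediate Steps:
h(C, L) = 3 + C (h(C, L) = C + 3 = 3 + C)
t = -1022 (t = -21 + 7*((-84 - 75) + (2 + (3 - 1))²) = -21 + 7*(-159 + (2 + 2)²) = -21 + 7*(-159 + 4²) = -21 + 7*(-159 + 16) = -21 + 7*(-143) = -21 - 1001 = -1022)
-K(t) = -1*(-1022) = 1022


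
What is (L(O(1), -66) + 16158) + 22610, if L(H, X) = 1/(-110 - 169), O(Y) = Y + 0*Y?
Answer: 10816271/279 ≈ 38768.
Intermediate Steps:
O(Y) = Y (O(Y) = Y + 0 = Y)
L(H, X) = -1/279 (L(H, X) = 1/(-279) = -1/279)
(L(O(1), -66) + 16158) + 22610 = (-1/279 + 16158) + 22610 = 4508081/279 + 22610 = 10816271/279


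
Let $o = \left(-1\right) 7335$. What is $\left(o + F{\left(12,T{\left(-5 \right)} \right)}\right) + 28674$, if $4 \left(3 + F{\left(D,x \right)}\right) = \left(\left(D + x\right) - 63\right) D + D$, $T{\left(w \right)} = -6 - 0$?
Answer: $21168$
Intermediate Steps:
$o = -7335$
$T{\left(w \right)} = -6$ ($T{\left(w \right)} = -6 + 0 = -6$)
$F{\left(D,x \right)} = -3 + \frac{D}{4} + \frac{D \left(-63 + D + x\right)}{4}$ ($F{\left(D,x \right)} = -3 + \frac{\left(\left(D + x\right) - 63\right) D + D}{4} = -3 + \frac{\left(-63 + D + x\right) D + D}{4} = -3 + \frac{D \left(-63 + D + x\right) + D}{4} = -3 + \frac{D + D \left(-63 + D + x\right)}{4} = -3 + \left(\frac{D}{4} + \frac{D \left(-63 + D + x\right)}{4}\right) = -3 + \frac{D}{4} + \frac{D \left(-63 + D + x\right)}{4}$)
$\left(o + F{\left(12,T{\left(-5 \right)} \right)}\right) + 28674 = \left(-7335 + \left(-3 - 186 + \frac{12^{2}}{4} + \frac{1}{4} \cdot 12 \left(-6\right)\right)\right) + 28674 = \left(-7335 - 171\right) + 28674 = -7506 + 28674 = 21168$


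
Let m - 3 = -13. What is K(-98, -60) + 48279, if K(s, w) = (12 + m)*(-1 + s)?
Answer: 48081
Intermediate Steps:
m = -10 (m = 3 - 13 = -10)
K(s, w) = -2 + 2*s (K(s, w) = (12 - 10)*(-1 + s) = 2*(-1 + s) = -2 + 2*s)
K(-98, -60) + 48279 = (-2 + 2*(-98)) + 48279 = (-2 - 196) + 48279 = -198 + 48279 = 48081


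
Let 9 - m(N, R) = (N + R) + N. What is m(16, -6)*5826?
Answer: -99042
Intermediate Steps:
m(N, R) = 9 - R - 2*N (m(N, R) = 9 - ((N + R) + N) = 9 - (R + 2*N) = 9 + (-R - 2*N) = 9 - R - 2*N)
m(16, -6)*5826 = (9 - 1*(-6) - 2*16)*5826 = (9 + 6 - 32)*5826 = -17*5826 = -99042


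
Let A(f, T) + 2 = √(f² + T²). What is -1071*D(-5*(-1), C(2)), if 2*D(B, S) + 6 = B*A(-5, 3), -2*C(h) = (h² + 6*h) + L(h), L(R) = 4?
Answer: 8568 - 5355*√34/2 ≈ -7044.4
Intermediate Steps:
A(f, T) = -2 + √(T² + f²) (A(f, T) = -2 + √(f² + T²) = -2 + √(T² + f²))
C(h) = -2 - 3*h - h²/2 (C(h) = -((h² + 6*h) + 4)/2 = -(4 + h² + 6*h)/2 = -2 - 3*h - h²/2)
D(B, S) = -3 + B*(-2 + √34)/2 (D(B, S) = -3 + (B*(-2 + √(3² + (-5)²)))/2 = -3 + (B*(-2 + √(9 + 25)))/2 = -3 + (B*(-2 + √34))/2 = -3 + B*(-2 + √34)/2)
-1071*D(-5*(-1), C(2)) = -1071*(-3 - (-5)*(-1) + (-5*(-1))*√34/2) = -1071*(-3 - 1*5 + (½)*5*√34) = -1071*(-3 - 5 + 5*√34/2) = -1071*(-8 + 5*√34/2) = 8568 - 5355*√34/2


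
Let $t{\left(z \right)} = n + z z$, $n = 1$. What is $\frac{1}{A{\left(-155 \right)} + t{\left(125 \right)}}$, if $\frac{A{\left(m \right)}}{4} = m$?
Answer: $\frac{1}{15006} \approx 6.664 \cdot 10^{-5}$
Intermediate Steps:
$A{\left(m \right)} = 4 m$
$t{\left(z \right)} = 1 + z^{2}$ ($t{\left(z \right)} = 1 + z z = 1 + z^{2}$)
$\frac{1}{A{\left(-155 \right)} + t{\left(125 \right)}} = \frac{1}{4 \left(-155\right) + \left(1 + 125^{2}\right)} = \frac{1}{-620 + \left(1 + 15625\right)} = \frac{1}{-620 + 15626} = \frac{1}{15006}$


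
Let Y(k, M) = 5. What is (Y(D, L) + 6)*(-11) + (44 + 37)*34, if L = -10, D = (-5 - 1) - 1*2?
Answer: 2633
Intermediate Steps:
D = -8 (D = -6 - 2 = -8)
(Y(D, L) + 6)*(-11) + (44 + 37)*34 = (5 + 6)*(-11) + (44 + 37)*34 = 11*(-11) + 81*34 = -121 + 2754 = 2633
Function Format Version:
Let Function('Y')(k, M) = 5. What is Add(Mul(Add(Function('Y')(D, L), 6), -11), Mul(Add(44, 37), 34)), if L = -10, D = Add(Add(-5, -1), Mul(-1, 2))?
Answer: 2633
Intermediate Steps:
D = -8 (D = Add(-6, -2) = -8)
Add(Mul(Add(Function('Y')(D, L), 6), -11), Mul(Add(44, 37), 34)) = Add(Mul(Add(5, 6), -11), Mul(Add(44, 37), 34)) = Add(Mul(11, -11), Mul(81, 34)) = Add(-121, 2754) = 2633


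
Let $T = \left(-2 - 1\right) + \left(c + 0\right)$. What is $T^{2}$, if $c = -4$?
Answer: $49$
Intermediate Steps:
$T = -7$ ($T = \left(-2 - 1\right) + \left(-4 + 0\right) = -3 - 4 = -7$)
$T^{2} = \left(-7\right)^{2} = 49$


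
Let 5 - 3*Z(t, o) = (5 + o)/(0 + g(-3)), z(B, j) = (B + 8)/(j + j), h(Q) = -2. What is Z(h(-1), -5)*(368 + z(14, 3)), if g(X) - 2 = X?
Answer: 5575/9 ≈ 619.44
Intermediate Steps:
g(X) = 2 + X
z(B, j) = (8 + B)/(2*j) (z(B, j) = (8 + B)/((2*j)) = (8 + B)*(1/(2*j)) = (8 + B)/(2*j))
Z(t, o) = 10/3 + o/3 (Z(t, o) = 5/3 - (5 + o)/(3*(0 + (2 - 3))) = 5/3 - (5 + o)/(3*(0 - 1)) = 5/3 - (5 + o)/(3*(-1)) = 5/3 - (5 + o)*(-1)/3 = 5/3 - (-5 - o)/3 = 5/3 + (5/3 + o/3) = 10/3 + o/3)
Z(h(-1), -5)*(368 + z(14, 3)) = (10/3 + (⅓)*(-5))*(368 + (½)*(8 + 14)/3) = (10/3 - 5/3)*(368 + (½)*(⅓)*22) = 5*(368 + 11/3)/3 = (5/3)*(1115/3) = 5575/9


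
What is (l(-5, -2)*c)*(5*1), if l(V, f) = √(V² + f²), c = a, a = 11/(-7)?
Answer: -55*√29/7 ≈ -42.312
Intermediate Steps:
a = -11/7 (a = 11*(-⅐) = -11/7 ≈ -1.5714)
c = -11/7 ≈ -1.5714
(l(-5, -2)*c)*(5*1) = (√((-5)² + (-2)²)*(-11/7))*(5*1) = (√(25 + 4)*(-11/7))*5 = (√29*(-11/7))*5 = -11*√29/7*5 = -55*√29/7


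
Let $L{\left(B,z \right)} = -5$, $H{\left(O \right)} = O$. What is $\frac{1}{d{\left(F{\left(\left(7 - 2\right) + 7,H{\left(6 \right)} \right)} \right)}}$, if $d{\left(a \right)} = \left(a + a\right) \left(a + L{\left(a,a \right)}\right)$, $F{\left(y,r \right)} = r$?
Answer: $\frac{1}{12} \approx 0.083333$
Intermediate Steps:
$d{\left(a \right)} = 2 a \left(-5 + a\right)$ ($d{\left(a \right)} = \left(a + a\right) \left(a - 5\right) = 2 a \left(-5 + a\right)$)
$\frac{1}{d{\left(F{\left(\left(7 - 2\right) + 7,H{\left(6 \right)} \right)} \right)}} = \frac{1}{2 \cdot 6 \left(-5 + 6\right)} = \frac{1}{2 \cdot 6 \cdot 1} = \frac{1}{12}$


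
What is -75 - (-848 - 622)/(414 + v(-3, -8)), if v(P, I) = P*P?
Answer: -10085/141 ≈ -71.525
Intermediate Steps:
v(P, I) = P²
-75 - (-848 - 622)/(414 + v(-3, -8)) = -75 - (-848 - 622)/(414 + (-3)²) = -75 - (-1470)/(414 + 9) = -75 - (-1470)/423 = -75 - 1*(-490/141) = -75 + 490/141 = -10085/141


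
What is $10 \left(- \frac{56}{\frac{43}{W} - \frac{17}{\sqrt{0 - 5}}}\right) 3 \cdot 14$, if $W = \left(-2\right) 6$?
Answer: $\frac{60681600}{50861} + \frac{57576960 i \sqrt{5}}{50861} \approx 1193.1 + 2531.3 i$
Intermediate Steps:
$W = -12$
$10 \left(- \frac{56}{\frac{43}{W} - \frac{17}{\sqrt{0 - 5}}}\right) 3 \cdot 14 = 10 \left(- \frac{56}{\frac{43}{-12} - \frac{17}{\sqrt{0 - 5}}}\right) 3 \cdot 14 = 10 \left(- \frac{56}{43 \left(- \frac{1}{12}\right) - \frac{17}{\sqrt{-5}}}\right) 42 = 10 \left(- \frac{56}{- \frac{43}{12} - \frac{17}{i \sqrt{5}}}\right) 42 = 10 \left(- \frac{56}{- \frac{43}{12} - 17 \left(- \frac{i \sqrt{5}}{5}\right)}\right) 42 = 10 \left(- \frac{56}{- \frac{43}{12} + \frac{17 i \sqrt{5}}{5}}\right) 42 = - \frac{560}{- \frac{43}{12} + \frac{17 i \sqrt{5}}{5}} \cdot 42 = - \frac{23520}{- \frac{43}{12} + \frac{17 i \sqrt{5}}{5}}$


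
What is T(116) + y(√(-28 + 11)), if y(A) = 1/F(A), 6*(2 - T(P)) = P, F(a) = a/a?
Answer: -49/3 ≈ -16.333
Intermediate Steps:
F(a) = 1
T(P) = 2 - P/6
y(A) = 1 (y(A) = 1/1 = 1)
T(116) + y(√(-28 + 11)) = (2 - ⅙*116) + 1 = (2 - 58/3) + 1 = -52/3 + 1 = -49/3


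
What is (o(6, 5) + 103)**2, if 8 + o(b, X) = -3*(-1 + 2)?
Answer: 8464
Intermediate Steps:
o(b, X) = -11 (o(b, X) = -8 - 3*(-1 + 2) = -8 - 3*1 = -8 - 3 = -11)
(o(6, 5) + 103)**2 = (-11 + 103)**2 = 92**2 = 8464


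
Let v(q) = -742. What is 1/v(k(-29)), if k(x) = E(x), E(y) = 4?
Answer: -1/742 ≈ -0.0013477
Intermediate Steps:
k(x) = 4
1/v(k(-29)) = 1/(-742) = -1/742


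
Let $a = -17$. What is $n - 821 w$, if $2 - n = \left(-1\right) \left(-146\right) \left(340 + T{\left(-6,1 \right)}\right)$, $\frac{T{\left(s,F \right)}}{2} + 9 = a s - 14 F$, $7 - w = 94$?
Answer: $-1279$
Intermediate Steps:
$w = -87$ ($w = 7 - 94 = -87$)
$T{\left(s,F \right)} = -18 - 34 s - 28 F$ ($T{\left(s,F \right)} = -18 + 2 \left(- 17 s - 14 F\right) = -18 - \left(28 F + 34 s\right) = -18 - 34 s - 28 F$)
$n = -72706$ ($n = 2 - \left(-1\right) \left(-146\right) \left(340 - -158\right) = 2 - 146 \left(340 - -158\right) = 2 - 146 \left(340 + 158\right) = 2 - 146 \cdot 498 = 2 - 72708 = -72706$)
$n - 821 w = -72706 - -71427 = -72706 + 71427 = -1279$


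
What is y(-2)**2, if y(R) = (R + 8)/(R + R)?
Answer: 9/4 ≈ 2.2500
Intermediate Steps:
y(R) = (8 + R)/(2*R) (y(R) = (8 + R)/((2*R)) = (8 + R)*(1/(2*R)) = (8 + R)/(2*R))
y(-2)**2 = ((1/2)*(8 - 2)/(-2))**2 = ((1/2)*(-1/2)*6)**2 = (-3/2)**2 = 9/4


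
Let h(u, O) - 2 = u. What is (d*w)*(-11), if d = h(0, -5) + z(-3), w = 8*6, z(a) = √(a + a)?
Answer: -1056 - 528*I*√6 ≈ -1056.0 - 1293.3*I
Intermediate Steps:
z(a) = √2*√a (z(a) = √(2*a) = √2*√a)
h(u, O) = 2 + u
w = 48
d = 2 + I*√6 (d = (2 + 0) + √2*√(-3) = 2 + √2*(I*√3) = 2 + I*√6 ≈ 2.0 + 2.4495*I)
(d*w)*(-11) = ((2 + I*√6)*48)*(-11) = (96 + 48*I*√6)*(-11) = -1056 - 528*I*√6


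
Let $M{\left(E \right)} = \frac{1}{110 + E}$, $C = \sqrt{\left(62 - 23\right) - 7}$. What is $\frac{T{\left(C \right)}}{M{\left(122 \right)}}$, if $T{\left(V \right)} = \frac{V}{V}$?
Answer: $232$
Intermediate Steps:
$C = 4 \sqrt{2}$ ($C = \sqrt{39 - 7} = \sqrt{32} = 4 \sqrt{2} \approx 5.6569$)
$T{\left(V \right)} = 1$
$\frac{T{\left(C \right)}}{M{\left(122 \right)}} = 1 \frac{1}{\frac{1}{110 + 122}} = 1 \frac{1}{\frac{1}{232}} = 1 \cdot 232 = 232$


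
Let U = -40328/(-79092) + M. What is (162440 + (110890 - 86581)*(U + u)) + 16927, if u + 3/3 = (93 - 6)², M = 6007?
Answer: 725419601756/2197 ≈ 3.3019e+8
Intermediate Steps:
u = 7568 (u = -1 + (93 - 6)² = -1 + 87² = -1 + 7569 = 7568)
U = 118786493/19773 (U = -40328/(-79092) + 6007 = -40328*(-1/79092) + 6007 = 10082/19773 + 6007 = 118786493/19773 ≈ 6007.5)
(162440 + (110890 - 86581)*(U + u)) + 16927 = (162440 + (110890 - 86581)*(118786493/19773 + 7568)) + 16927 = (162440 + 24309*(268428557/19773)) + 16927 = (162440 + 725025532457/2197) + 16927 = 725382413137/2197 + 16927 = 725419601756/2197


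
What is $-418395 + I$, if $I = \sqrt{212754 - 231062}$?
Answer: $-418395 + 2 i \sqrt{4577} \approx -4.184 \cdot 10^{5} + 135.31 i$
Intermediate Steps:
$I = 2 i \sqrt{4577}$ ($I = \sqrt{-18308} = 2 i \sqrt{4577} \approx 135.31 i$)
$-418395 + I = -418395 + 2 i \sqrt{4577}$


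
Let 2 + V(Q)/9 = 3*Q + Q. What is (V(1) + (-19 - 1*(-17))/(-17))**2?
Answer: 94864/289 ≈ 328.25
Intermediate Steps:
V(Q) = -18 + 36*Q (V(Q) = -18 + 9*(3*Q + Q) = -18 + 9*(4*Q) = -18 + 36*Q)
(V(1) + (-19 - 1*(-17))/(-17))**2 = ((-18 + 36*1) + (-19 - 1*(-17))/(-17))**2 = ((-18 + 36) + (-19 + 17)*(-1/17))**2 = (18 - 2*(-1/17))**2 = (18 + 2/17)**2 = (308/17)**2 = 94864/289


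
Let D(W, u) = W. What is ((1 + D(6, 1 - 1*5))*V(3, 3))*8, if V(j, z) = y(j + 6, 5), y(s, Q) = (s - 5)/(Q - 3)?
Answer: 112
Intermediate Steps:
y(s, Q) = (-5 + s)/(-3 + Q)
V(j, z) = ½ + j/2 (V(j, z) = (-5 + (j + 6))/(-3 + 5) = (-5 + (6 + j))/2 = (1 + j)/2 = ½ + j/2)
((1 + D(6, 1 - 1*5))*V(3, 3))*8 = ((1 + 6)*(½ + (½)*3))*8 = (7*(½ + 3/2))*8 = (7*2)*8 = 14*8 = 112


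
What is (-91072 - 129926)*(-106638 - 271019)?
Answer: 83461441686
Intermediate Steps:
(-91072 - 129926)*(-106638 - 271019) = -220998*(-377657) = 83461441686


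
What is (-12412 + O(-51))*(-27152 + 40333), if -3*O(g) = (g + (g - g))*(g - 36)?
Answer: -183097271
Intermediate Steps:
O(g) = -g*(-36 + g)/3 (O(g) = -(g + (g - g))*(g - 36)/3 = -(g + 0)*(-36 + g)/3 = -g*(-36 + g)/3)
(-12412 + O(-51))*(-27152 + 40333) = (-12412 + (⅓)*(-51)*(36 - 1*(-51)))*(-27152 + 40333) = (-12412 + (⅓)*(-51)*(36 + 51))*13181 = (-12412 + (⅓)*(-51)*87)*13181 = (-12412 - 1479)*13181 = -13891*13181 = -183097271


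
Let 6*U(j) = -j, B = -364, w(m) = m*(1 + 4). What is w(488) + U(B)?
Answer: 7502/3 ≈ 2500.7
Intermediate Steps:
w(m) = 5*m (w(m) = m*5 = 5*m)
U(j) = -j/6 (U(j) = (-j)/6 = -j/6)
w(488) + U(B) = 5*488 - 1/6*(-364) = 2440 + 182/3 = 7502/3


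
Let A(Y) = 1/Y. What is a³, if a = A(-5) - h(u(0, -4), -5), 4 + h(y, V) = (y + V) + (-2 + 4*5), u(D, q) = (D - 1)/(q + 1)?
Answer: -2924207/3375 ≈ -866.43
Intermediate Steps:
A(Y) = 1/Y
u(D, q) = (-1 + D)/(1 + q)
h(y, V) = 14 + V + y (h(y, V) = -4 + ((y + V) + (-2 + 4*5)) = -4 + ((V + y) + (-2 + 20)) = -4 + ((V + y) + 18) = -4 + (18 + V + y) = 14 + V + y)
a = -143/15 (a = 1/(-5) - (14 - 5 + (-1 + 0)/(1 - 4)) = -⅕ - (14 - 5 - 1/(-3)) = -⅕ - (14 - 5 - ⅓*(-1)) = -⅕ - (14 - 5 + ⅓) = -⅕ - 1*28/3 = -⅕ - 28/3 = -143/15 ≈ -9.5333)
a³ = (-143/15)³ = -2924207/3375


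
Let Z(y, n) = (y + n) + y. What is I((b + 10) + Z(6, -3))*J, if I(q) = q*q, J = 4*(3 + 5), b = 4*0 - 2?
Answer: 9248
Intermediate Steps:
Z(y, n) = n + 2*y (Z(y, n) = (n + y) + y = n + 2*y)
b = -2 (b = 0 - 2 = -2)
J = 32 (J = 4*8 = 32)
I(q) = q²
I((b + 10) + Z(6, -3))*J = ((-2 + 10) + (-3 + 2*6))²*32 = (8 + (-3 + 12))²*32 = (8 + 9)²*32 = 17²*32 = 289*32 = 9248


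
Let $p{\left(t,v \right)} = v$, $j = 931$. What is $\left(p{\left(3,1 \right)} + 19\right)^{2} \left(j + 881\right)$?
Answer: $724800$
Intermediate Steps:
$\left(p{\left(3,1 \right)} + 19\right)^{2} \left(j + 881\right) = \left(1 + 19\right)^{2} \left(931 + 881\right) = 20^{2} \cdot 1812 = 400 \cdot 1812 = 724800$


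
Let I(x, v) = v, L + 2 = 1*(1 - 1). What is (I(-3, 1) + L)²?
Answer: 1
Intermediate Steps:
L = -2 (L = -2 + 1*(1 - 1) = -2 + 1*0 = -2 + 0 = -2)
(I(-3, 1) + L)² = (1 - 2)² = (-1)² = 1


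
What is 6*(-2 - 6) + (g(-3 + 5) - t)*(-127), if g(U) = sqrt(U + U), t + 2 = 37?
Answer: 4143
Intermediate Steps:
t = 35 (t = -2 + 37 = 35)
g(U) = sqrt(2)*sqrt(U) (g(U) = sqrt(2*U) = sqrt(2)*sqrt(U))
6*(-2 - 6) + (g(-3 + 5) - t)*(-127) = 6*(-2 - 6) + (sqrt(2)*sqrt(-3 + 5) - 1*35)*(-127) = 6*(-8) + (sqrt(2)*sqrt(2) - 35)*(-127) = -48 + (2 - 35)*(-127) = -48 - 33*(-127) = -48 + 4191 = 4143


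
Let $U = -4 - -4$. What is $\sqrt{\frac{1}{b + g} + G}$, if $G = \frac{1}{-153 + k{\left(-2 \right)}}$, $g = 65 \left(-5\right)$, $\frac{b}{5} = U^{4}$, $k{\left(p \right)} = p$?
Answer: $\frac{4 i \sqrt{2418}}{2015} \approx 0.097614 i$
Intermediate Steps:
$U = 0$ ($U = -4 + 4 = 0$)
$b = 0$ ($b = 5 \cdot 0^{4} = 5 \cdot 0 = 0$)
$g = -325$
$G = - \frac{1}{155}$ ($G = \frac{1}{-153 - 2} = \frac{1}{-155} = - \frac{1}{155} \approx -0.0064516$)
$\sqrt{\frac{1}{b + g} + G} = \sqrt{\frac{1}{0 - 325} - \frac{1}{155}} = \sqrt{\frac{1}{-325} - \frac{1}{155}} = \sqrt{- \frac{1}{325} - \frac{1}{155}} = \sqrt{- \frac{96}{10075}} = \frac{4 i \sqrt{2418}}{2015}$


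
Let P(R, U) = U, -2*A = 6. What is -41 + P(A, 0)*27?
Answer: -41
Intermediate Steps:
A = -3 (A = -½*6 = -3)
-41 + P(A, 0)*27 = -41 + 0*27 = -41 + 0 = -41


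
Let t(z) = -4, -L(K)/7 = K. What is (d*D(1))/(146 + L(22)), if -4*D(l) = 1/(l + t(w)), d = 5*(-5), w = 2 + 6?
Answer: 25/96 ≈ 0.26042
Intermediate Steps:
L(K) = -7*K
w = 8
d = -25
D(l) = -1/(4*(-4 + l)) (D(l) = -1/(4*(l - 4)) = -1/(4*(-4 + l)))
(d*D(1))/(146 + L(22)) = (-(-25)/(-16 + 4*1))/(146 - 7*22) = (-(-25)/(-16 + 4))/(146 - 154) = -(-25)/(-12)/(-8) = -(-25)*(-1)/12*(-1/8) = -25*1/12*(-1/8) = -25/12*(-1/8) = 25/96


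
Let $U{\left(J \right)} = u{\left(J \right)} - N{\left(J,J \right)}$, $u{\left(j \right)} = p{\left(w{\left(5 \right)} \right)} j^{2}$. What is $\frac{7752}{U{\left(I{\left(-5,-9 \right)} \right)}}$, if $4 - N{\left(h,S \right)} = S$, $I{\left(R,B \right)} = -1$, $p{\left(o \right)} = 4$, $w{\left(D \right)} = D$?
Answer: $-7752$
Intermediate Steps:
$N{\left(h,S \right)} = 4 - S$
$u{\left(j \right)} = 4 j^{2}$
$U{\left(J \right)} = -4 + J + 4 J^{2}$ ($U{\left(J \right)} = 4 J^{2} - \left(4 - J\right) = 4 J^{2} + \left(-4 + J\right) = -4 + J + 4 J^{2}$)
$\frac{7752}{U{\left(I{\left(-5,-9 \right)} \right)}} = \frac{7752}{-4 - 1 + 4 \left(-1\right)^{2}} = \frac{7752}{-4 - 1 + 4 \cdot 1} = \frac{7752}{-4 - 1 + 4} = \frac{7752}{-1} = 7752 \left(-1\right) = -7752$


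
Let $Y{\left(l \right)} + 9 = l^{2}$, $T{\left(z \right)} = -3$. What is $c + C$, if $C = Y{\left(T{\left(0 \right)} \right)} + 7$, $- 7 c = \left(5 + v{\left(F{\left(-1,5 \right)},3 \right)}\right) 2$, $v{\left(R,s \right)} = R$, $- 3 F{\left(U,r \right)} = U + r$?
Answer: $\frac{125}{21} \approx 5.9524$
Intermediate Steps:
$F{\left(U,r \right)} = - \frac{U}{3} - \frac{r}{3}$ ($F{\left(U,r \right)} = - \frac{U + r}{3} = - \frac{U}{3} - \frac{r}{3}$)
$c = - \frac{22}{21}$ ($c = - \frac{\left(5 - \frac{4}{3}\right) 2}{7} = - \frac{\frac{11}{3} \cdot 2}{7} = \left(- \frac{1}{7}\right) \frac{22}{3} = - \frac{22}{21} \approx -1.0476$)
$Y{\left(l \right)} = -9 + l^{2}$
$C = 7$ ($C = \left(-9 + \left(-3\right)^{2}\right) + 7 = \left(-9 + 9\right) + 7 = 0 + 7 = 7$)
$c + C = - \frac{22}{21} + 7 = \frac{125}{21}$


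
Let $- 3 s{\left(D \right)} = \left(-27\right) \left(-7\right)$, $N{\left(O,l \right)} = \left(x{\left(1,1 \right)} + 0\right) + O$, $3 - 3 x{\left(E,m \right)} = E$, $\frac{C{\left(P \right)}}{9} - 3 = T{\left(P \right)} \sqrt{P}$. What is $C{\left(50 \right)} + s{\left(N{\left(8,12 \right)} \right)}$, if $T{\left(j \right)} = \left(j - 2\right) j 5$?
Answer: $-36 + 540000 \sqrt{2} \approx 7.6364 \cdot 10^{5}$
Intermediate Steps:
$T{\left(j \right)} = 5 j \left(-2 + j\right)$ ($T{\left(j \right)} = \left(-2 + j\right) j 5 = j \left(-2 + j\right) 5 = 5 j \left(-2 + j\right)$)
$C{\left(P \right)} = 27 + 45 P^{\frac{3}{2}} \left(-2 + P\right)$ ($C{\left(P \right)} = 27 + 9 \cdot 5 P \left(-2 + P\right) \sqrt{P} = 27 + 9 \cdot 5 P^{\frac{3}{2}} \left(-2 + P\right) = 27 + 45 P^{\frac{3}{2}} \left(-2 + P\right)$)
$x{\left(E,m \right)} = 1 - \frac{E}{3}$
$N{\left(O,l \right)} = \frac{2}{3} + O$ ($N{\left(O,l \right)} = \left(\left(1 - \frac{1}{3}\right) + 0\right) + O = \left(\frac{2}{3} + 0\right) + O = \frac{2}{3} + O$)
$s{\left(D \right)} = -63$ ($s{\left(D \right)} = - \frac{\left(-27\right) \left(-7\right)}{3} = \left(- \frac{1}{3}\right) 189 = -63$)
$C{\left(50 \right)} + s{\left(N{\left(8,12 \right)} \right)} = \left(27 + 45 \cdot 50^{\frac{3}{2}} \left(-2 + 50\right)\right) - 63 = \left(27 + 45 \cdot 250 \sqrt{2} \cdot 48\right) - 63 = \left(27 + 540000 \sqrt{2}\right) - 63 = -36 + 540000 \sqrt{2}$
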